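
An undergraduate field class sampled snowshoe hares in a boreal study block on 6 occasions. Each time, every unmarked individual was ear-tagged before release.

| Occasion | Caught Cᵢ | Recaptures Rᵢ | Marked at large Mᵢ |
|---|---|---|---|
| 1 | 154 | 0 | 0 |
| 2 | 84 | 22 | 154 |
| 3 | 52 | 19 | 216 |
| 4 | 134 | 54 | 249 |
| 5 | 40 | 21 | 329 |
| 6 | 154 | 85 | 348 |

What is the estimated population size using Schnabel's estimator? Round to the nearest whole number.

N ≈ 618

Σ MᵢCᵢ = 0·154 + 154·84 + 216·52 + 249·134 + 329·40 + 348·154 = 0 + 12936 + 11232 + 33366 + 13160 + 53592 = 124286
Σ Rᵢ = 0 + 22 + 19 + 54 + 21 + 85 = 201
N̂ = 124286 / 201 ≈ 618.3 → 618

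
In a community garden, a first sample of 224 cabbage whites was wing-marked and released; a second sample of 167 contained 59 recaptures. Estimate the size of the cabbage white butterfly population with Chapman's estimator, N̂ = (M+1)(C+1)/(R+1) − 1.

N̂ = (224+1)(167+1)/(59+1) − 1 = 225·168/60 − 1
= 37800/60 − 1 = 630 − 1 = 629

N = 629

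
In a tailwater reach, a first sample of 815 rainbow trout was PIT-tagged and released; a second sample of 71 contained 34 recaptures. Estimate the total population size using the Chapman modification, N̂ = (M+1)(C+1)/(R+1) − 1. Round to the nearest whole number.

N ≈ 1678

N̂ = (815+1)(71+1)/(34+1) − 1 = 816·72/35 − 1
= 58752/35 − 1 ≈ 1678.6 − 1 ≈ 1677.6 → 1678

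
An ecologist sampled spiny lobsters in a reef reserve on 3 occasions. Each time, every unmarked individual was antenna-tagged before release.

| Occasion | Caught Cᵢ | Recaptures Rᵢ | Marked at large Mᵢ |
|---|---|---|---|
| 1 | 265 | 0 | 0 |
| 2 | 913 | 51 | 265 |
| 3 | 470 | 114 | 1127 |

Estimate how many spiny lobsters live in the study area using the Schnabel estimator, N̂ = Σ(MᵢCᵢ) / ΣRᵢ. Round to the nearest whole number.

N ≈ 4677

Σ MᵢCᵢ = 0·265 + 265·913 + 1127·470 = 0 + 241945 + 529690 = 771635
Σ Rᵢ = 0 + 51 + 114 = 165
N̂ = 771635 / 165 ≈ 4676.6 → 4677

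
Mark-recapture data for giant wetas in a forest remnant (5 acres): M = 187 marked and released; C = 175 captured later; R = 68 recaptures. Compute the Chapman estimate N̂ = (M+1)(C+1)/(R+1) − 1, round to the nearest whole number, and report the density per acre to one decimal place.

density ≈ 95.8 giant wetas per acre

N̂ = 188·176/69 − 1 = 33088/69 − 1 ≈ 478.5 → 479
Density = N̂ / area = 479 / 5 ≈ 95.80 → 95.8 per acre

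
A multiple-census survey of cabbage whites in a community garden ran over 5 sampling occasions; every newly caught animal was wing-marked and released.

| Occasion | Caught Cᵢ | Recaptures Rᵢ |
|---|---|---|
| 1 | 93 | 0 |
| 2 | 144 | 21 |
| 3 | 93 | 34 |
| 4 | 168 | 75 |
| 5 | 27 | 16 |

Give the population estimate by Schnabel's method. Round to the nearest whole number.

N ≈ 614

Marked at large before each occasion: Mᵢ = Σⱼ<ᵢ (Cⱼ − Rⱼ) → M1=0, M2=93, M3=216, M4=275, M5=368
Σ MᵢCᵢ = 0·93 + 93·144 + 216·93 + 275·168 + 368·27 = 0 + 13392 + 20088 + 46200 + 9936 = 89616
Σ Rᵢ = 0 + 21 + 34 + 75 + 16 = 146
N̂ = 89616 / 146 ≈ 613.8 → 614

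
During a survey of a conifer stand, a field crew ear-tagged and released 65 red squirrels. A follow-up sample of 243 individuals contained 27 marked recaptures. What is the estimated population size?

If marked individuals mix randomly, R/C ≈ M/N, giving N ≈ M·C/R.
N = (65 × 243) / 27 = 15795 / 27 = 585

N = 585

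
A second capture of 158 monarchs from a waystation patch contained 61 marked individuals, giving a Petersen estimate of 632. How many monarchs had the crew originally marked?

M = 244

From N = M·C/R: M = N·R / C = 632·61 / 158 = 38552 / 158 = 244.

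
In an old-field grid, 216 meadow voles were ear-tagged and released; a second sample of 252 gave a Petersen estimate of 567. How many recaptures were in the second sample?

R = 96

From N = M·C/R: R = M·C / N = 216·252 / 567 = 54432 / 567 = 96.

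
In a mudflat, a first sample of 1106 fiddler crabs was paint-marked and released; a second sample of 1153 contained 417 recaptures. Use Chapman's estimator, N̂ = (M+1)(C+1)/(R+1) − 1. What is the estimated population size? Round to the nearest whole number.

N ≈ 3055

N̂ = (1106+1)(1153+1)/(417+1) − 1 = 1107·1154/418 − 1
= 1277478/418 − 1 ≈ 3056.2 − 1 ≈ 3055.2 → 3055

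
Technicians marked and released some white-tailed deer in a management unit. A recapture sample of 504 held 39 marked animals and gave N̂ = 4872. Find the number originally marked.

From N = M·C/R: M = N·R / C = 4872·39 / 504 = 190008 / 504 = 377.

M = 377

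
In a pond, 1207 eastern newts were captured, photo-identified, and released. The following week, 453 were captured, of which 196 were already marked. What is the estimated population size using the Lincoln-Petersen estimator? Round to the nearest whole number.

The marked fraction in the recapture sample should equal the marked fraction in the population: 196/453 = 1207/N.
N = (1207 × 453) / 196 = 546771 / 196 ≈ 2789.6 → 2790

N ≈ 2790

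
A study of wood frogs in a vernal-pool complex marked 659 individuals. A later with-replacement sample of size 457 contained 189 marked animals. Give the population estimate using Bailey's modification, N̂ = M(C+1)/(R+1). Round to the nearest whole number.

N̂ = 659·(457+1)/(189+1) = 659·458/190 = 301822/190 ≈ 1588.5 → 1589

N ≈ 1589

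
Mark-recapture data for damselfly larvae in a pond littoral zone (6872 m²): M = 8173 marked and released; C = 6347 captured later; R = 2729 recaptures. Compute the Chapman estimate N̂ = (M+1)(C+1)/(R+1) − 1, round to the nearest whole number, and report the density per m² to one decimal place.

density ≈ 2.8 damselfly larvae per m²

N̂ = 8174·6348/2730 − 1 = 51888552/2730 − 1 ≈ 19005.8 → 19006
Density = N̂ / area = 19006 / 6872 ≈ 2.77 → 2.8 per m²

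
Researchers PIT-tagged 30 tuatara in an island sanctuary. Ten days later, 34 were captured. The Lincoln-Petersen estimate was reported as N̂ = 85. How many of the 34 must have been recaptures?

R = 12

From N = M·C/R: R = M·C / N = 30·34 / 85 = 1020 / 85 = 12.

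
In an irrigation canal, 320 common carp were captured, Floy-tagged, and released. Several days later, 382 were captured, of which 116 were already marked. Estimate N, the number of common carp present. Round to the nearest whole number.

N = (320 × 382) / 116 = 122240 / 116 ≈ 1053.8 → 1054

N ≈ 1054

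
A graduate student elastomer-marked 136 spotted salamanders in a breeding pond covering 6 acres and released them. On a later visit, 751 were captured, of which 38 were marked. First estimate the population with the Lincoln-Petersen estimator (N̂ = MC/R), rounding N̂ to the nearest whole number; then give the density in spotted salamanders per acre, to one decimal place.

density ≈ 448.0 spotted salamanders per acre

N̂ = 136·751/38 = 102136/38 ≈ 2687.8 → 2688
Density = N̂ / area = 2688 / 6 = 448.0 per acre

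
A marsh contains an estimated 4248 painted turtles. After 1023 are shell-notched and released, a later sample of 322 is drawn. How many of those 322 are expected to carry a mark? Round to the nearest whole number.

Expected recaptures E[R] = M·C / N.
E[R] = 1023 × 322 / 4248 = 329406 / 4248 ≈ 77.5 → 78

expected recaptures ≈ 78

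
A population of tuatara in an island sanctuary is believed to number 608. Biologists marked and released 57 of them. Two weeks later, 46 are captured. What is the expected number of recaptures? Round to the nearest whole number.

expected recaptures ≈ 4

The marked fraction of the population is 57/608, so in a sample of 46 expect C·(M/N) marked.
E[R] = 57 × 46 / 608 = 2622 / 608 ≈ 4.3 → 4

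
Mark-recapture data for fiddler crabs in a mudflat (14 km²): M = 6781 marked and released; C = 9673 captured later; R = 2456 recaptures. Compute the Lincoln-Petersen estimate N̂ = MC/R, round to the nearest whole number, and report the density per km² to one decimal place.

N̂ = 6781·9673/2456 = 65592613/2456 ≈ 26707.1 → 26707
Density = N̂ / area = 26707 / 14 ≈ 1907.64 → 1907.6 per km²

density ≈ 1907.6 fiddler crabs per km²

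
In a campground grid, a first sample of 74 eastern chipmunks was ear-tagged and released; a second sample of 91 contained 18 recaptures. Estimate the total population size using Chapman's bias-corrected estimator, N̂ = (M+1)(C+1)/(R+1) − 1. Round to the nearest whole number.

N̂ = (74+1)(91+1)/(18+1) − 1 = 75·92/19 − 1
= 6900/19 − 1 ≈ 363.2 − 1 ≈ 362.2 → 362

N ≈ 362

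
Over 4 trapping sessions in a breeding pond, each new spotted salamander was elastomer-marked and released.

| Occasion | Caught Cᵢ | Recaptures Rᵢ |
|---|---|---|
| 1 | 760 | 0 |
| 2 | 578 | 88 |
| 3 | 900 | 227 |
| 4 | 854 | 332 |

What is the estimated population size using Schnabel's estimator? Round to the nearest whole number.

N ≈ 4956

Marked at large before each occasion: Mᵢ = Σⱼ<ᵢ (Cⱼ − Rⱼ) → M1=0, M2=760, M3=1250, M4=1923
Σ MᵢCᵢ = 0·760 + 760·578 + 1250·900 + 1923·854 = 0 + 439280 + 1125000 + 1642242 = 3206522
Σ Rᵢ = 0 + 88 + 227 + 332 = 647
N̂ = 3206522 / 647 ≈ 4956.0 → 4956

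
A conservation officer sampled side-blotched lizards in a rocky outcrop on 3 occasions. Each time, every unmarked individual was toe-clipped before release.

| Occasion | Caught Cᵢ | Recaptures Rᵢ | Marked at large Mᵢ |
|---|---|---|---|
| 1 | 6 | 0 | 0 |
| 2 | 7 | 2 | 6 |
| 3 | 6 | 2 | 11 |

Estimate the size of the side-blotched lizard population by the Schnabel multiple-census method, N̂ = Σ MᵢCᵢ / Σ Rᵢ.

N = 27

Σ MᵢCᵢ = 0·6 + 6·7 + 11·6 = 0 + 42 + 66 = 108
Σ Rᵢ = 0 + 2 + 2 = 4
N̂ = 108 / 4 = 27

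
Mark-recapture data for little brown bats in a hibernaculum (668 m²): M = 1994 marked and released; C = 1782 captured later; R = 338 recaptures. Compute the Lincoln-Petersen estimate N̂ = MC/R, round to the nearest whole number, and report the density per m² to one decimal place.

density ≈ 15.7 little brown bats per m²

N̂ = 1994·1782/338 = 3553308/338 ≈ 10512.7 → 10513
Density = N̂ / area = 10513 / 668 ≈ 15.74 → 15.7 per m²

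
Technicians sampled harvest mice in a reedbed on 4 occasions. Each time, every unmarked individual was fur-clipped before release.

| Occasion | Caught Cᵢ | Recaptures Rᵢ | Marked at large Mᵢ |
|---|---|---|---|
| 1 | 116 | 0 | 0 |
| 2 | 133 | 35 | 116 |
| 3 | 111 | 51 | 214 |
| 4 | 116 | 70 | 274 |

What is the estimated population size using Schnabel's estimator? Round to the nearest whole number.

Σ MᵢCᵢ = 0·116 + 116·133 + 214·111 + 274·116 = 0 + 15428 + 23754 + 31784 = 70966
Σ Rᵢ = 0 + 35 + 51 + 70 = 156
N̂ = 70966 / 156 ≈ 454.9 → 455

N ≈ 455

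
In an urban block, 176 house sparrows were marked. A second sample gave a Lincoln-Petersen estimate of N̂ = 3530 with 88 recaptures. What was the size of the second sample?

From N = M·C/R: C = N·R / M = 3530·88 / 176 = 310640 / 176 = 1765.

C = 1765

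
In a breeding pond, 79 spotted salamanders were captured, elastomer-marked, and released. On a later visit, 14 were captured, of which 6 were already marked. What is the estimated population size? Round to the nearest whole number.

N ≈ 184

N = (79 × 14) / 6 = 1106 / 6 ≈ 184.3 → 184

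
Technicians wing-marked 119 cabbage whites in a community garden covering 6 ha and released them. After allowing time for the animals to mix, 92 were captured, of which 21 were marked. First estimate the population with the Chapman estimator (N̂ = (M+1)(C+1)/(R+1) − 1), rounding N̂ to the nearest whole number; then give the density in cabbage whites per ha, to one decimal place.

density ≈ 84.3 cabbage whites per ha

N̂ = 120·93/22 − 1 = 11160/22 − 1 ≈ 506.3 → 506
Density = N̂ / area = 506 / 6 ≈ 84.33 → 84.3 per ha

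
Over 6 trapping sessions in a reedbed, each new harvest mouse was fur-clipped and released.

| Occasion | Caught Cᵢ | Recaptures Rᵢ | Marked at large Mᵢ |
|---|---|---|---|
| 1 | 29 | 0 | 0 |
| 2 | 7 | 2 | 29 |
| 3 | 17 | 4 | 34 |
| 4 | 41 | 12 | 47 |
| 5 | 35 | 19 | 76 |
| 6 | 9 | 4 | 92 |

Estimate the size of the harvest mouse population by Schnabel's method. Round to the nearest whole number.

Σ MᵢCᵢ = 0·29 + 29·7 + 34·17 + 47·41 + 76·35 + 92·9 = 0 + 203 + 578 + 1927 + 2660 + 828 = 6196
Σ Rᵢ = 0 + 2 + 4 + 12 + 19 + 4 = 41
N̂ = 6196 / 41 ≈ 151.1 → 151

N ≈ 151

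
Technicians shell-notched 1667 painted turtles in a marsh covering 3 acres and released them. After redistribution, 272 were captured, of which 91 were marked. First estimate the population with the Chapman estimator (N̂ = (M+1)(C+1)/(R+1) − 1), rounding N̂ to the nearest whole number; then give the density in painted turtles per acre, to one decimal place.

N̂ = 1668·273/92 − 1 = 455364/92 − 1 ≈ 4948.6 → 4949
Density = N̂ / area = 4949 / 3 ≈ 1649.67 → 1649.7 per acre

density ≈ 1649.7 painted turtles per acre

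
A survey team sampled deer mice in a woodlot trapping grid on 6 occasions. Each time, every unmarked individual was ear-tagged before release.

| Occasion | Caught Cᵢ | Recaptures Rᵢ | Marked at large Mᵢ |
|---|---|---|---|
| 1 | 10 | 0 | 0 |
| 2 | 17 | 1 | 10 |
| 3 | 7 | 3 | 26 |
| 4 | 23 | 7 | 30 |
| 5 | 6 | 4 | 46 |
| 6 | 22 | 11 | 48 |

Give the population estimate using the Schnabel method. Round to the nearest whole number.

Σ MᵢCᵢ = 0·10 + 10·17 + 26·7 + 30·23 + 46·6 + 48·22 = 0 + 170 + 182 + 690 + 276 + 1056 = 2374
Σ Rᵢ = 0 + 1 + 3 + 7 + 4 + 11 = 26
N̂ = 2374 / 26 ≈ 91.3 → 91

N ≈ 91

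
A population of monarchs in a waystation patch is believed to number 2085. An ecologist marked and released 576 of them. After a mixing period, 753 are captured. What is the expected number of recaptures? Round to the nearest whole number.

expected recaptures ≈ 208

Expected recaptures E[R] = M·C / N.
E[R] = 576 × 753 / 2085 = 433728 / 2085 ≈ 208.0 → 208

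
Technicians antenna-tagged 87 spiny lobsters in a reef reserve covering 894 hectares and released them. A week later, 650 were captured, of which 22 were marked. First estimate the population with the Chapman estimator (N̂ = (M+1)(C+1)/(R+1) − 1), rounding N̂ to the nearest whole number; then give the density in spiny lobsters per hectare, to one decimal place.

N̂ = 88·651/23 − 1 = 57288/23 − 1 ≈ 2489.8 → 2490
Density = N̂ / area = 2490 / 894 ≈ 2.79 → 2.8 per hectare

density ≈ 2.8 spiny lobsters per hectare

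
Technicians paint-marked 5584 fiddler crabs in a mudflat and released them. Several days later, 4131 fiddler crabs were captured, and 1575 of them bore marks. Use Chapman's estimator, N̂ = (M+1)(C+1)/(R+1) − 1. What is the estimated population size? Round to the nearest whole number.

N ≈ 14,642

N̂ = (5584+1)(4131+1)/(1575+1) − 1 = 5585·4132/1576 − 1
= 23077220/1576 − 1 ≈ 14642.9 − 1 ≈ 14641.9 → 14642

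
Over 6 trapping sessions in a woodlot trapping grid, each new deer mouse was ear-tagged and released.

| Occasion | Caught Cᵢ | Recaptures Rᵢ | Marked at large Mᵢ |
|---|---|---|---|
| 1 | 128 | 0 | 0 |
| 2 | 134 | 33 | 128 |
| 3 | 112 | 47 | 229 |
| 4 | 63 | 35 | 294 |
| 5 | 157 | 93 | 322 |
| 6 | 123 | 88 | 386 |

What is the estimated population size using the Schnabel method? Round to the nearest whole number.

Σ MᵢCᵢ = 0·128 + 128·134 + 229·112 + 294·63 + 322·157 + 386·123 = 0 + 17152 + 25648 + 18522 + 50554 + 47478 = 159354
Σ Rᵢ = 0 + 33 + 47 + 35 + 93 + 88 = 296
N̂ = 159354 / 296 ≈ 538.4 → 538

N ≈ 538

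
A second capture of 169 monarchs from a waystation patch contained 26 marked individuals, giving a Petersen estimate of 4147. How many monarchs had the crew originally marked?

From N = M·C/R: M = N·R / C = 4147·26 / 169 = 107822 / 169 = 638.

M = 638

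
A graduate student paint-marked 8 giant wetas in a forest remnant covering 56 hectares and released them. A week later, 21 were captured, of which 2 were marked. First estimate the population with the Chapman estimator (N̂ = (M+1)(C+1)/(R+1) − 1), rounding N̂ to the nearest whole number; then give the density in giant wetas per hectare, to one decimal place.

density ≈ 1.2 giant wetas per hectare

N̂ = 9·22/3 − 1 = 198/3 − 1 = 65
Density = N̂ / area = 65 / 56 ≈ 1.16 → 1.2 per hectare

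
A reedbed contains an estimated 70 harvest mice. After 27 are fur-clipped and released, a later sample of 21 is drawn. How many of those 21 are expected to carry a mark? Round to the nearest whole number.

expected recaptures ≈ 8

Expected recaptures E[R] = M·C / N.
E[R] = 27 × 21 / 70 = 567 / 70 ≈ 8.1 → 8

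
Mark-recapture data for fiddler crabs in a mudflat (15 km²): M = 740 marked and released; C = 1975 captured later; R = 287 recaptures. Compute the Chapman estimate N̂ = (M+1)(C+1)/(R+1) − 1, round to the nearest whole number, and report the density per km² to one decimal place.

N̂ = 741·1976/288 − 1 = 1464216/288 − 1 ≈ 5083.1 → 5083
Density = N̂ / area = 5083 / 15 ≈ 338.87 → 338.9 per km²

density ≈ 338.9 fiddler crabs per km²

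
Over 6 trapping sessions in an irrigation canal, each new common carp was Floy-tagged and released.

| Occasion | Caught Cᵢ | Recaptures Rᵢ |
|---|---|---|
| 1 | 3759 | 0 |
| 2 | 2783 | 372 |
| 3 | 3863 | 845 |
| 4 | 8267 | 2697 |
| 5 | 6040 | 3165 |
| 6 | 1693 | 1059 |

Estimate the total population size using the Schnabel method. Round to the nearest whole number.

N ≈ 28,170

Marked at large before each occasion: Mᵢ = Σⱼ<ᵢ (Cⱼ − Rⱼ) → M1=0, M2=3759, M3=6170, M4=9188, M5=14758, M6=17633
Σ MᵢCᵢ = 0·3759 + 3759·2783 + 6170·3863 + 9188·8267 + 14758·6040 + 17633·1693 = 0 + 10461297 + 23834710 + 75957196 + 89138320 + 29852669 = 229244192
Σ Rᵢ = 0 + 372 + 845 + 2697 + 3165 + 1059 = 8138
N̂ = 229244192 / 8138 ≈ 28169.6 → 28170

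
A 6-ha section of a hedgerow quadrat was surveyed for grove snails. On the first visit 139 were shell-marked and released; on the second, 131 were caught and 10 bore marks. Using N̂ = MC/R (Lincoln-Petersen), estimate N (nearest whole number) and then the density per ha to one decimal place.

density ≈ 303.5 grove snails per ha

N̂ = 139·131/10 = 18209/10 ≈ 1820.9 → 1821
Density = N̂ / area = 1821 / 6 ≈ 303.50 → 303.5 per ha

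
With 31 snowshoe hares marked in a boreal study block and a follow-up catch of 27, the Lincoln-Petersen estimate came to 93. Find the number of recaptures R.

From N = M·C/R: R = M·C / N = 31·27 / 93 = 837 / 93 = 9.

R = 9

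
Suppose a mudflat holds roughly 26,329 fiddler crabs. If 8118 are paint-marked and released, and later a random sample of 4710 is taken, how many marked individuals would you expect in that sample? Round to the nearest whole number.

expected recaptures ≈ 1452

The marked fraction of the population is 8118/26329, so in a sample of 4710 expect C·(M/N) marked.
E[R] = 8118 × 4710 / 26329 = 38235780 / 26329 ≈ 1452.2 → 1452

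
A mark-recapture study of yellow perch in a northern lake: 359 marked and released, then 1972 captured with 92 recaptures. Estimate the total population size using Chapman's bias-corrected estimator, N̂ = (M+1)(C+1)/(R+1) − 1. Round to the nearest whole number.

N̂ = (359+1)(1972+1)/(92+1) − 1 = 360·1973/93 − 1
= 710280/93 − 1 ≈ 7637.4 − 1 ≈ 7636.4 → 7636

N ≈ 7636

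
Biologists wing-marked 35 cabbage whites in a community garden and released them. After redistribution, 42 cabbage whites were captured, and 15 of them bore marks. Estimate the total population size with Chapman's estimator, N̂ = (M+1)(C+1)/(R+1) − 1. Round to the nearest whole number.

N̂ = (35+1)(42+1)/(15+1) − 1 = 36·43/16 − 1
= 1548/16 − 1 ≈ 96.8 − 1 ≈ 95.8 → 96

N ≈ 96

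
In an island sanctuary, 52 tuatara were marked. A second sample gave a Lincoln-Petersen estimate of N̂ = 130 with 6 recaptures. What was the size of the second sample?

C = 15

From N = M·C/R: C = N·R / M = 130·6 / 52 = 780 / 52 = 15.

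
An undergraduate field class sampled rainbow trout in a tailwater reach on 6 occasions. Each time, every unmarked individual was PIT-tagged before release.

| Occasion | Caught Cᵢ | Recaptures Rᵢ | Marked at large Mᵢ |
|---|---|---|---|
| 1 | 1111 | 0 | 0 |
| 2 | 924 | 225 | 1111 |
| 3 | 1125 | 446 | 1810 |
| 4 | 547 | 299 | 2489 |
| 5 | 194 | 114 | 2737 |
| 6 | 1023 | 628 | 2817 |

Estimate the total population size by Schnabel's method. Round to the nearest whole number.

Σ MᵢCᵢ = 0·1111 + 1111·924 + 1810·1125 + 2489·547 + 2737·194 + 2817·1023 = 0 + 1026564 + 2036250 + 1361483 + 530978 + 2881791 = 7837066
Σ Rᵢ = 0 + 225 + 446 + 299 + 114 + 628 = 1712
N̂ = 7837066 / 1712 ≈ 4577.7 → 4578

N ≈ 4578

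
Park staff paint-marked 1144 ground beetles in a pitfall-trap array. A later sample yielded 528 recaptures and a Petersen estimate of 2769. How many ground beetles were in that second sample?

From N = M·C/R: C = N·R / M = 2769·528 / 1144 = 1462032 / 1144 = 1278.

C = 1278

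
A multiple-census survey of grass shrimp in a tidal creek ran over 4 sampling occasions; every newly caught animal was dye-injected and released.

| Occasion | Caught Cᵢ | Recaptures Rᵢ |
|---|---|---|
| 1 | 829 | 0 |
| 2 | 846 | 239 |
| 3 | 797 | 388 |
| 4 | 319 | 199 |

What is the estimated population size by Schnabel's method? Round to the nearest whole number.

Marked at large before each occasion: Mᵢ = Σⱼ<ᵢ (Cⱼ − Rⱼ) → M1=0, M2=829, M3=1436, M4=1845
Σ MᵢCᵢ = 0·829 + 829·846 + 1436·797 + 1845·319 = 0 + 701334 + 1144492 + 588555 = 2434381
Σ Rᵢ = 0 + 239 + 388 + 199 = 826
N̂ = 2434381 / 826 ≈ 2947.2 → 2947

N ≈ 2947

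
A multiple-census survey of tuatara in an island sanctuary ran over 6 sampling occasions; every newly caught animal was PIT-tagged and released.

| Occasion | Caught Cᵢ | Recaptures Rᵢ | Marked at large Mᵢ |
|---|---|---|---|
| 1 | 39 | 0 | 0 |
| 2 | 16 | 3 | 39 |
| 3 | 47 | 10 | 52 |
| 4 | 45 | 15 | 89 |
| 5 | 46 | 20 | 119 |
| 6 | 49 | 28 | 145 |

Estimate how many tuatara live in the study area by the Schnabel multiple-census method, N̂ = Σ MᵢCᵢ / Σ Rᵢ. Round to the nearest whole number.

N ≈ 259

Σ MᵢCᵢ = 0·39 + 39·16 + 52·47 + 89·45 + 119·46 + 145·49 = 0 + 624 + 2444 + 4005 + 5474 + 7105 = 19652
Σ Rᵢ = 0 + 3 + 10 + 15 + 20 + 28 = 76
N̂ = 19652 / 76 ≈ 258.6 → 259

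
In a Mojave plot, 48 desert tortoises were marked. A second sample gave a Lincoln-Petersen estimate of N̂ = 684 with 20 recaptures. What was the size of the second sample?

From N = M·C/R: C = N·R / M = 684·20 / 48 = 13680 / 48 = 285.

C = 285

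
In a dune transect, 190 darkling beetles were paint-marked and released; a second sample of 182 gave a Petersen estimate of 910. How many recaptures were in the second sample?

From N = M·C/R: R = M·C / N = 190·182 / 910 = 34580 / 910 = 38.

R = 38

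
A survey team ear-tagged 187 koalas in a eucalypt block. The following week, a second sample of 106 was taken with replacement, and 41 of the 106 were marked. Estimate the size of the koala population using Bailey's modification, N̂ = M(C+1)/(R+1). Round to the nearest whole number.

N̂ = 187·(106+1)/(41+1) = 187·107/42 = 20009/42 ≈ 476.4 → 476

N ≈ 476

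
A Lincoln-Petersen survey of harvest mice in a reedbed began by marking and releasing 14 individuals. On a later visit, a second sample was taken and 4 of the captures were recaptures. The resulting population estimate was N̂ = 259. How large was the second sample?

C = 74

From N = M·C/R: C = N·R / M = 259·4 / 14 = 1036 / 14 = 74.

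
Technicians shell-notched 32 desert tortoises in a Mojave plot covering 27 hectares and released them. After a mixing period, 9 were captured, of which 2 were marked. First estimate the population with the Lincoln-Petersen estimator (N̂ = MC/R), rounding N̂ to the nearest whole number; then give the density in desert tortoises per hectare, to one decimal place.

density ≈ 5.3 desert tortoises per hectare

N̂ = 32·9/2 = 288/2 = 144
Density = N̂ / area = 144 / 27 ≈ 5.33 → 5.3 per hectare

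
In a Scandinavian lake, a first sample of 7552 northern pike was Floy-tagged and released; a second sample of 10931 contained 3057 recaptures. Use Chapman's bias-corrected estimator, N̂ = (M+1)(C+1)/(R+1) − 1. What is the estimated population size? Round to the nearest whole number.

N ≈ 27,000

N̂ = (7552+1)(10931+1)/(3057+1) − 1 = 7553·10932/3058 − 1
= 82569396/3058 − 1 ≈ 27001.1 − 1 ≈ 27000.1 → 27000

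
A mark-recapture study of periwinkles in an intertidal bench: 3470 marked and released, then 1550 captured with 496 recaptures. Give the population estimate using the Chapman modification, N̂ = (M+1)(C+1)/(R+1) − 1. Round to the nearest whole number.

N̂ = (3470+1)(1550+1)/(496+1) − 1 = 3471·1551/497 − 1
= 5383521/497 − 1 ≈ 10832.0 − 1 ≈ 10831.0 → 10831

N ≈ 10,831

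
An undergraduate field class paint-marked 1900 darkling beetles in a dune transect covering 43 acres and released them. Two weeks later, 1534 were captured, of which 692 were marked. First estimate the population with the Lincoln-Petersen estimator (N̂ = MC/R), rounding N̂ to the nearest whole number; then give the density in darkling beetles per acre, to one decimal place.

N̂ = 1900·1534/692 = 2914600/692 ≈ 4211.8 → 4212
Density = N̂ / area = 4212 / 43 ≈ 97.95 → 98.0 per acre

density ≈ 98.0 darkling beetles per acre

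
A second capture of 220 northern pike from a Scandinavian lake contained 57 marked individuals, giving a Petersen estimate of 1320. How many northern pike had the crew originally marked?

From N = M·C/R: M = N·R / C = 1320·57 / 220 = 75240 / 220 = 342.

M = 342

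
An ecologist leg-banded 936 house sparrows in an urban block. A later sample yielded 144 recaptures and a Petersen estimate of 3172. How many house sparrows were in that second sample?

From N = M·C/R: C = N·R / M = 3172·144 / 936 = 456768 / 936 = 488.

C = 488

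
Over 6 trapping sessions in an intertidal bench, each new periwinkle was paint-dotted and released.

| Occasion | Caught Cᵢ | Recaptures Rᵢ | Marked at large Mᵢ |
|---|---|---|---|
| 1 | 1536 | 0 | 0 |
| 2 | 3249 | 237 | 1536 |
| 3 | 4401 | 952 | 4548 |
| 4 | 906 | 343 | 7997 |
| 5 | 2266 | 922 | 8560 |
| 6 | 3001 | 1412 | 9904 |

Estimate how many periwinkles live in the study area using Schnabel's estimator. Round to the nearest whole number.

Σ MᵢCᵢ = 0·1536 + 1536·3249 + 4548·4401 + 7997·906 + 8560·2266 + 9904·3001 = 0 + 4990464 + 20015748 + 7245282 + 19396960 + 29721904 = 81370358
Σ Rᵢ = 0 + 237 + 952 + 343 + 922 + 1412 = 3866
N̂ = 81370358 / 3866 ≈ 21047.7 → 21048

N ≈ 21,048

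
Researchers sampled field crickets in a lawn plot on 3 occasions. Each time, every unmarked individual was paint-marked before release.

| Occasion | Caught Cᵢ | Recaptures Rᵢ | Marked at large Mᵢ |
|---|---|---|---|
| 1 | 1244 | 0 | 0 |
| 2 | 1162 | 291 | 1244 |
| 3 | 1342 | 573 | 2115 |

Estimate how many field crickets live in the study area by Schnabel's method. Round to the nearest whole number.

N ≈ 4958

Σ MᵢCᵢ = 0·1244 + 1244·1162 + 2115·1342 = 0 + 1445528 + 2838330 = 4283858
Σ Rᵢ = 0 + 291 + 573 = 864
N̂ = 4283858 / 864 ≈ 4958.2 → 4958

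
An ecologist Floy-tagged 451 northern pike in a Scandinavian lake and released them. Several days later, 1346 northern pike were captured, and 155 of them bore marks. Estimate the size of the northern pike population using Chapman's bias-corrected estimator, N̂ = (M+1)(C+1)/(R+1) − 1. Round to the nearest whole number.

N̂ = (451+1)(1346+1)/(155+1) − 1 = 452·1347/156 − 1
= 608844/156 − 1 ≈ 3902.8 − 1 ≈ 3901.8 → 3902

N ≈ 3902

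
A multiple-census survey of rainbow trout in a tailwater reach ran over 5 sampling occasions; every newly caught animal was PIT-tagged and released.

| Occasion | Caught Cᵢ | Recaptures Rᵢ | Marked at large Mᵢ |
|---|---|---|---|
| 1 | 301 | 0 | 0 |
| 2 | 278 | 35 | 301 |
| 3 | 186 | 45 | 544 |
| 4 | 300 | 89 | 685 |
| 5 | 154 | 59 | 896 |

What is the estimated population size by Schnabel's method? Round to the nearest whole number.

N ≈ 2317

Σ MᵢCᵢ = 0·301 + 301·278 + 544·186 + 685·300 + 896·154 = 0 + 83678 + 101184 + 205500 + 137984 = 528346
Σ Rᵢ = 0 + 35 + 45 + 89 + 59 = 228
N̂ = 528346 / 228 ≈ 2317.3 → 2317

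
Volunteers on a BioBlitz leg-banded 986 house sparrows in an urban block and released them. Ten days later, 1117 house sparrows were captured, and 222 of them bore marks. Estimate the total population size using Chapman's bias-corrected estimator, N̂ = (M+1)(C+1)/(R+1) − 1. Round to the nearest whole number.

N̂ = (986+1)(1117+1)/(222+1) − 1 = 987·1118/223 − 1
= 1103466/223 − 1 ≈ 4948.3 − 1 ≈ 4947.3 → 4947

N ≈ 4947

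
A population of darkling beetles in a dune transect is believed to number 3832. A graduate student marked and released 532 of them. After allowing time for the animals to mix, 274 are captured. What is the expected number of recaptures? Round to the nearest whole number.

expected recaptures ≈ 38

Expected recaptures E[R] = M·C / N.
E[R] = 532 × 274 / 3832 = 145768 / 3832 ≈ 38.0 → 38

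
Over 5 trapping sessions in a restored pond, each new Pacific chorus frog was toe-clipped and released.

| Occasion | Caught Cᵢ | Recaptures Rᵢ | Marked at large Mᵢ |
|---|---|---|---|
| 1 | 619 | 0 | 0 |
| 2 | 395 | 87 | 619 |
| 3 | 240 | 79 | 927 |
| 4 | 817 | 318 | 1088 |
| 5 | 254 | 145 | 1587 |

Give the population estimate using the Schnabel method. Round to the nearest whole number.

Σ MᵢCᵢ = 0·619 + 619·395 + 927·240 + 1088·817 + 1587·254 = 0 + 244505 + 222480 + 888896 + 403098 = 1758979
Σ Rᵢ = 0 + 87 + 79 + 318 + 145 = 629
N̂ = 1758979 / 629 ≈ 2796.47 → 2796

N ≈ 2796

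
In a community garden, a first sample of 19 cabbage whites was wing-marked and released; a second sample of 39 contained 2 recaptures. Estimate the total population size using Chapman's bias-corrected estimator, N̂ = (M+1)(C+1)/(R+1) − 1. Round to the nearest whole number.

N̂ = (19+1)(39+1)/(2+1) − 1 = 20·40/3 − 1
= 800/3 − 1 ≈ 266.7 − 1 ≈ 265.7 → 266

N ≈ 266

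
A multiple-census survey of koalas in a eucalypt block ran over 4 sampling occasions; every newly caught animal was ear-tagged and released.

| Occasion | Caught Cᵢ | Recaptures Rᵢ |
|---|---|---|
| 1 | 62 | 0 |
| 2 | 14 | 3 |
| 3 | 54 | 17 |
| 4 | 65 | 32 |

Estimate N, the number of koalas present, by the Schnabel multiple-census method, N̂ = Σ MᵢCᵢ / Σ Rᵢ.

N = 230

Marked at large before each occasion: Mᵢ = Σⱼ<ᵢ (Cⱼ − Rⱼ) → M1=0, M2=62, M3=73, M4=110
Σ MᵢCᵢ = 0·62 + 62·14 + 73·54 + 110·65 = 0 + 868 + 3942 + 7150 = 11960
Σ Rᵢ = 0 + 3 + 17 + 32 = 52
N̂ = 11960 / 52 = 230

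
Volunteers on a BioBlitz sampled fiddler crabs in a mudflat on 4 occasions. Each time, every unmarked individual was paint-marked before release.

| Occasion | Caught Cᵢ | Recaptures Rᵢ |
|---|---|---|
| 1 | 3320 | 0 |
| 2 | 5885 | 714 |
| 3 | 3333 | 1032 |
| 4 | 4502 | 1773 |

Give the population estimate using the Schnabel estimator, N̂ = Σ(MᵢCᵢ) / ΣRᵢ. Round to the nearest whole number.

Marked at large before each occasion: Mᵢ = Σⱼ<ᵢ (Cⱼ − Rⱼ) → M1=0, M2=3320, M3=8491, M4=10792
Σ MᵢCᵢ = 0·3320 + 3320·5885 + 8491·3333 + 10792·4502 = 0 + 19538200 + 28300503 + 48585584 = 96424287
Σ Rᵢ = 0 + 714 + 1032 + 1773 = 3519
N̂ = 96424287 / 3519 ≈ 27401.0 → 27401

N ≈ 27,401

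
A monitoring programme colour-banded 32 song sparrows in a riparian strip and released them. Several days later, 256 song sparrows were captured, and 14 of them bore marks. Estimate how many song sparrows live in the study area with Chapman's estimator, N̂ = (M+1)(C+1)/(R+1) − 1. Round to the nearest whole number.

N̂ = (32+1)(256+1)/(14+1) − 1 = 33·257/15 − 1
= 8481/15 − 1 ≈ 565.4 − 1 ≈ 564.4 → 564

N ≈ 564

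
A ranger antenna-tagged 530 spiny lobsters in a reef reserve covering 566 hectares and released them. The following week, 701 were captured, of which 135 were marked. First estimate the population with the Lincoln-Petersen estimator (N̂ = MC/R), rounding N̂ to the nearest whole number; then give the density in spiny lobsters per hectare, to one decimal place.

N̂ = 530·701/135 = 371530/135 ≈ 2752.1 → 2752
Density = N̂ / area = 2752 / 566 ≈ 4.86 → 4.9 per hectare

density ≈ 4.9 spiny lobsters per hectare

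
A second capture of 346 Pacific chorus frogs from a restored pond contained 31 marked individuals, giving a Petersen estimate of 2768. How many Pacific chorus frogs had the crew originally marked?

From N = M·C/R: M = N·R / C = 2768·31 / 346 = 85808 / 346 = 248.

M = 248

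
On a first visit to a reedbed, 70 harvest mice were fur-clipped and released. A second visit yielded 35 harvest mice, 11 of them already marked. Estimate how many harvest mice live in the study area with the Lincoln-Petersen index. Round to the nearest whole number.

The marked fraction in the recapture sample should equal the marked fraction in the population: 11/35 = 70/N.
N = (70 × 35) / 11 = 2450 / 11 ≈ 222.7 → 223

N ≈ 223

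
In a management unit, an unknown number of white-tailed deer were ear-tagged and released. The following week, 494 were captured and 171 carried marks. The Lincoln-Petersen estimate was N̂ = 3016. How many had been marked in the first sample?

M = 1044

From N = M·C/R: M = N·R / C = 3016·171 / 494 = 515736 / 494 = 1044.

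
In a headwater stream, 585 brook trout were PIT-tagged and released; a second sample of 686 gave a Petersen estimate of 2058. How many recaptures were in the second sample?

From N = M·C/R: R = M·C / N = 585·686 / 2058 = 401310 / 2058 = 195.

R = 195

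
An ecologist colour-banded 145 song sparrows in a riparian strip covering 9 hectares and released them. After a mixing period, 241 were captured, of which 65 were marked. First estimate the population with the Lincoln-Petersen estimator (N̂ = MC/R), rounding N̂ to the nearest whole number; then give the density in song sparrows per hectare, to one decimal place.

N̂ = 145·241/65 = 34945/65 ≈ 537.6 → 538
Density = N̂ / area = 538 / 9 ≈ 59.78 → 59.8 per hectare

density ≈ 59.8 song sparrows per hectare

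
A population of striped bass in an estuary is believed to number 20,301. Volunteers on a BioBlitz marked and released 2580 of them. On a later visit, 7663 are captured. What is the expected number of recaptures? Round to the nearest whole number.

Expected recaptures E[R] = M·C / N.
E[R] = 2580 × 7663 / 20301 = 19770540 / 20301 ≈ 973.9 → 974

expected recaptures ≈ 974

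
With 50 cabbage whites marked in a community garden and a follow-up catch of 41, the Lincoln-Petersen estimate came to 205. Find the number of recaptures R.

From N = M·C/R: R = M·C / N = 50·41 / 205 = 2050 / 205 = 10.

R = 10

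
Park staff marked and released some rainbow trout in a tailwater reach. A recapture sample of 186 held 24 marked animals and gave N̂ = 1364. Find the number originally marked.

M = 176

From N = M·C/R: M = N·R / C = 1364·24 / 186 = 32736 / 186 = 176.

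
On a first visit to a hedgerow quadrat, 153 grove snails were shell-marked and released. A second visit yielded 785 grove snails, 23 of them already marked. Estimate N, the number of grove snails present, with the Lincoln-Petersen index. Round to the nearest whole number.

N ≈ 5222

N = (153 × 785) / 23 = 120105 / 23 ≈ 5222.0 → 5222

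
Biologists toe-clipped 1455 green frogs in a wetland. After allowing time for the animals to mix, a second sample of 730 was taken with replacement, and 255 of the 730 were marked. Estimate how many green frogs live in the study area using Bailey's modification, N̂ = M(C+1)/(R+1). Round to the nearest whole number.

N ≈ 4155

N̂ = 1455·(730+1)/(255+1) = 1455·731/256 = 1063605/256 ≈ 4154.7 → 4155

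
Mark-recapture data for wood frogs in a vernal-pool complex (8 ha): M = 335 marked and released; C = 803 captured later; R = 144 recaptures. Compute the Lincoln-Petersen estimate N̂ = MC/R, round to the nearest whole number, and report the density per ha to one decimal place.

N̂ = 335·803/144 = 269005/144 ≈ 1868.1 → 1868
Density = N̂ / area = 1868 / 8 ≈ 233.50 → 233.5 per ha

density ≈ 233.5 wood frogs per ha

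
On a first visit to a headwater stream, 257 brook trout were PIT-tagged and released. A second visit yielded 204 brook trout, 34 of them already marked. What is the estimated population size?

N = 1542

The marked fraction in the recapture sample should equal the marked fraction in the population: 34/204 = 257/N.
N = (257 × 204) / 34 = 52428 / 34 = 1542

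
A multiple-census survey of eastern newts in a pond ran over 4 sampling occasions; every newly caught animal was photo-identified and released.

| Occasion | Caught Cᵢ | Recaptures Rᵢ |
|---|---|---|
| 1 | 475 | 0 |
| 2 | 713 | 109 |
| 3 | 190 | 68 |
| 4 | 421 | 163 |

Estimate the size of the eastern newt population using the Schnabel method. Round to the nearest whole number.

Marked at large before each occasion: Mᵢ = Σⱼ<ᵢ (Cⱼ − Rⱼ) → M1=0, M2=475, M3=1079, M4=1201
Σ MᵢCᵢ = 0·475 + 475·713 + 1079·190 + 1201·421 = 0 + 338675 + 205010 + 505621 = 1049306
Σ Rᵢ = 0 + 109 + 68 + 163 = 340
N̂ = 1049306 / 340 ≈ 3086.2 → 3086

N ≈ 3086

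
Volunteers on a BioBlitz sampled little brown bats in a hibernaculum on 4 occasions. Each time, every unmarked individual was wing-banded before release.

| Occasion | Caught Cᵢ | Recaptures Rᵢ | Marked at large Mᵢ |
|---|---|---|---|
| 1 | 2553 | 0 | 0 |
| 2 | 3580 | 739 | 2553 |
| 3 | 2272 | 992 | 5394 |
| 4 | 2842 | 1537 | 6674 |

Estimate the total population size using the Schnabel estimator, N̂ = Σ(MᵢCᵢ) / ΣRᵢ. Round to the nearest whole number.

Σ MᵢCᵢ = 0·2553 + 2553·3580 + 5394·2272 + 6674·2842 = 0 + 9139740 + 12255168 + 18967508 = 40362416
Σ Rᵢ = 0 + 739 + 992 + 1537 = 3268
N̂ = 40362416 / 3268 ≈ 12350.8 → 12351

N ≈ 12,351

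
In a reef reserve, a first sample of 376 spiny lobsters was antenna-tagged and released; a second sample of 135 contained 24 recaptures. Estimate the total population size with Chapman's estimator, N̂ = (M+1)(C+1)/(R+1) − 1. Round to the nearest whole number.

N̂ = (376+1)(135+1)/(24+1) − 1 = 377·136/25 − 1
= 51272/25 − 1 ≈ 2050.9 − 1 ≈ 2049.9 → 2050

N ≈ 2050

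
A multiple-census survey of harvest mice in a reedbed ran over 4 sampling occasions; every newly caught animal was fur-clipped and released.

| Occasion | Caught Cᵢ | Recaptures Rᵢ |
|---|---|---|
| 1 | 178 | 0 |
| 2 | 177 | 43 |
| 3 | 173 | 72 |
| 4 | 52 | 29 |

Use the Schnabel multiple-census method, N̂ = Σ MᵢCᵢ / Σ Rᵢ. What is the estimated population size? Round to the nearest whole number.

Marked at large before each occasion: Mᵢ = Σⱼ<ᵢ (Cⱼ − Rⱼ) → M1=0, M2=178, M3=312, M4=413
Σ MᵢCᵢ = 0·178 + 178·177 + 312·173 + 413·52 = 0 + 31506 + 53976 + 21476 = 106958
Σ Rᵢ = 0 + 43 + 72 + 29 = 144
N̂ = 106958 / 144 ≈ 742.8 → 743

N ≈ 743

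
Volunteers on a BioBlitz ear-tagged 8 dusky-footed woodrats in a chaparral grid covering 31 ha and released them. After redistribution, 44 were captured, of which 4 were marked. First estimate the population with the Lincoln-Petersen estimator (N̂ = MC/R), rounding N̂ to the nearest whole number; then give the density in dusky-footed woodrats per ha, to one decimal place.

density ≈ 2.8 dusky-footed woodrats per ha

N̂ = 8·44/4 = 352/4 = 88
Density = N̂ / area = 88 / 31 ≈ 2.84 → 2.8 per ha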